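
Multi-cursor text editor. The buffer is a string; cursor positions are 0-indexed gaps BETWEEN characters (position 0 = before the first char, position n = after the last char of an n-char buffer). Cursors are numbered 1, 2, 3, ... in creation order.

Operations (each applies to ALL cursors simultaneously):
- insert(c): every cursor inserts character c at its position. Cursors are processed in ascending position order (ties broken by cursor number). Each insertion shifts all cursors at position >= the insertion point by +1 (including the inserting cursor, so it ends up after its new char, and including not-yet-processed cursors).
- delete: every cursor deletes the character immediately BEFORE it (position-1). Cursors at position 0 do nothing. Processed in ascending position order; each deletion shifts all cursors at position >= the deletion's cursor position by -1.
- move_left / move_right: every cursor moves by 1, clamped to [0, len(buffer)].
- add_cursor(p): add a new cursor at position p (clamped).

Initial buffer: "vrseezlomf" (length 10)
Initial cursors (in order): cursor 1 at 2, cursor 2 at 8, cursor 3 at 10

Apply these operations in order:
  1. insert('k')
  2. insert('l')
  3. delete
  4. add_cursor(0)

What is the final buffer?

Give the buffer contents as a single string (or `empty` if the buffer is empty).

Answer: vrkseezlokmfk

Derivation:
After op 1 (insert('k')): buffer="vrkseezlokmfk" (len 13), cursors c1@3 c2@10 c3@13, authorship ..1......2..3
After op 2 (insert('l')): buffer="vrklseezloklmfkl" (len 16), cursors c1@4 c2@12 c3@16, authorship ..11......22..33
After op 3 (delete): buffer="vrkseezlokmfk" (len 13), cursors c1@3 c2@10 c3@13, authorship ..1......2..3
After op 4 (add_cursor(0)): buffer="vrkseezlokmfk" (len 13), cursors c4@0 c1@3 c2@10 c3@13, authorship ..1......2..3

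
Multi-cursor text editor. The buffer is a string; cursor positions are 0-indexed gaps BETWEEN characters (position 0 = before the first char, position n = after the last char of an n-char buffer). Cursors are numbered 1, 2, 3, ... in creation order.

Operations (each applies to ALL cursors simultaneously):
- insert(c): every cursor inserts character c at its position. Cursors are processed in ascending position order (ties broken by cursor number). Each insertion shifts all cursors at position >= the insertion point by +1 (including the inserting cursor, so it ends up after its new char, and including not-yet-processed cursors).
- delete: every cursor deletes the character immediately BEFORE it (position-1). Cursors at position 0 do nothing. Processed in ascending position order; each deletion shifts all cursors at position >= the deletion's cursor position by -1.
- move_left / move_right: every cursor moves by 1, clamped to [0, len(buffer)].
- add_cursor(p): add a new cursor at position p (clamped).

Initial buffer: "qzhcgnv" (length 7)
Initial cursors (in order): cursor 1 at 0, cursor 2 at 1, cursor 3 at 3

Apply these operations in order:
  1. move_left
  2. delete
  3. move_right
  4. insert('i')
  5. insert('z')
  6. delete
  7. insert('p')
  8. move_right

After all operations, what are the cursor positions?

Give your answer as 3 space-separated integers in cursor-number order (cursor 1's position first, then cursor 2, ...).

After op 1 (move_left): buffer="qzhcgnv" (len 7), cursors c1@0 c2@0 c3@2, authorship .......
After op 2 (delete): buffer="qhcgnv" (len 6), cursors c1@0 c2@0 c3@1, authorship ......
After op 3 (move_right): buffer="qhcgnv" (len 6), cursors c1@1 c2@1 c3@2, authorship ......
After op 4 (insert('i')): buffer="qiihicgnv" (len 9), cursors c1@3 c2@3 c3@5, authorship .12.3....
After op 5 (insert('z')): buffer="qiizzhizcgnv" (len 12), cursors c1@5 c2@5 c3@8, authorship .1212.33....
After op 6 (delete): buffer="qiihicgnv" (len 9), cursors c1@3 c2@3 c3@5, authorship .12.3....
After op 7 (insert('p')): buffer="qiipphipcgnv" (len 12), cursors c1@5 c2@5 c3@8, authorship .1212.33....
After op 8 (move_right): buffer="qiipphipcgnv" (len 12), cursors c1@6 c2@6 c3@9, authorship .1212.33....

Answer: 6 6 9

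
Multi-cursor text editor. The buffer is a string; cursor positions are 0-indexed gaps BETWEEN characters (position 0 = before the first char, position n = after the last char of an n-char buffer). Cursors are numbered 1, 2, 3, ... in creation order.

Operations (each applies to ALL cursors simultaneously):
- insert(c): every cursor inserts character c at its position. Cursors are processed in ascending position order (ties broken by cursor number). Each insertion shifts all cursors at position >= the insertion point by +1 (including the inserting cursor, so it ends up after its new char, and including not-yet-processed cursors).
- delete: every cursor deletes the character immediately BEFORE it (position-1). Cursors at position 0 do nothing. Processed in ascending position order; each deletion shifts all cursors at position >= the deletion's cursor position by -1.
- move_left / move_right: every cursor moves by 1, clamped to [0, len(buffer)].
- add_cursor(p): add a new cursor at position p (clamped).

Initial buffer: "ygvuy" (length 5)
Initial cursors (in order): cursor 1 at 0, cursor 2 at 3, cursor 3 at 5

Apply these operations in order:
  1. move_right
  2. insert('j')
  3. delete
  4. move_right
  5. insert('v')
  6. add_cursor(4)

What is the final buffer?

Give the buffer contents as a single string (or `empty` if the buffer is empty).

Answer: ygvvuyvv

Derivation:
After op 1 (move_right): buffer="ygvuy" (len 5), cursors c1@1 c2@4 c3@5, authorship .....
After op 2 (insert('j')): buffer="yjgvujyj" (len 8), cursors c1@2 c2@6 c3@8, authorship .1...2.3
After op 3 (delete): buffer="ygvuy" (len 5), cursors c1@1 c2@4 c3@5, authorship .....
After op 4 (move_right): buffer="ygvuy" (len 5), cursors c1@2 c2@5 c3@5, authorship .....
After op 5 (insert('v')): buffer="ygvvuyvv" (len 8), cursors c1@3 c2@8 c3@8, authorship ..1...23
After op 6 (add_cursor(4)): buffer="ygvvuyvv" (len 8), cursors c1@3 c4@4 c2@8 c3@8, authorship ..1...23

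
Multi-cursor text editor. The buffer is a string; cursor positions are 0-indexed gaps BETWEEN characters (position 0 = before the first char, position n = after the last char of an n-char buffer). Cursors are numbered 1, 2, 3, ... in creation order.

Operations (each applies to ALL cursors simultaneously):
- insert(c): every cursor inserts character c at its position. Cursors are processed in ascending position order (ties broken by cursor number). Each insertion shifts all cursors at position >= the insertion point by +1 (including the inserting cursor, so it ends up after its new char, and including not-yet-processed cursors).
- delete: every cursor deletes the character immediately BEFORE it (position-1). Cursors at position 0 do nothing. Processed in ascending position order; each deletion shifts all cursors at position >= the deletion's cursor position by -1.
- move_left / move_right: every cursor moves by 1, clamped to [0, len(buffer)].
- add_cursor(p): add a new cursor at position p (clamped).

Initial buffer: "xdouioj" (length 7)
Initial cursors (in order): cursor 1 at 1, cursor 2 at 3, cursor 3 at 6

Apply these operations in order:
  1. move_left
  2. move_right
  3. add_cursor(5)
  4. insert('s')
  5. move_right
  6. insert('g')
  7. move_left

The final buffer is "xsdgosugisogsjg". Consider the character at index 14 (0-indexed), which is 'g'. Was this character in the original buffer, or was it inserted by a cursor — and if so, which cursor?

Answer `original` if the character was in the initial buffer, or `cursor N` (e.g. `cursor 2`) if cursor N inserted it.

After op 1 (move_left): buffer="xdouioj" (len 7), cursors c1@0 c2@2 c3@5, authorship .......
After op 2 (move_right): buffer="xdouioj" (len 7), cursors c1@1 c2@3 c3@6, authorship .......
After op 3 (add_cursor(5)): buffer="xdouioj" (len 7), cursors c1@1 c2@3 c4@5 c3@6, authorship .......
After op 4 (insert('s')): buffer="xsdosuisosj" (len 11), cursors c1@2 c2@5 c4@8 c3@10, authorship .1..2..4.3.
After op 5 (move_right): buffer="xsdosuisosj" (len 11), cursors c1@3 c2@6 c4@9 c3@11, authorship .1..2..4.3.
After op 6 (insert('g')): buffer="xsdgosugisogsjg" (len 15), cursors c1@4 c2@8 c4@12 c3@15, authorship .1.1.2.2.4.43.3
After op 7 (move_left): buffer="xsdgosugisogsjg" (len 15), cursors c1@3 c2@7 c4@11 c3@14, authorship .1.1.2.2.4.43.3
Authorship (.=original, N=cursor N): . 1 . 1 . 2 . 2 . 4 . 4 3 . 3
Index 14: author = 3

Answer: cursor 3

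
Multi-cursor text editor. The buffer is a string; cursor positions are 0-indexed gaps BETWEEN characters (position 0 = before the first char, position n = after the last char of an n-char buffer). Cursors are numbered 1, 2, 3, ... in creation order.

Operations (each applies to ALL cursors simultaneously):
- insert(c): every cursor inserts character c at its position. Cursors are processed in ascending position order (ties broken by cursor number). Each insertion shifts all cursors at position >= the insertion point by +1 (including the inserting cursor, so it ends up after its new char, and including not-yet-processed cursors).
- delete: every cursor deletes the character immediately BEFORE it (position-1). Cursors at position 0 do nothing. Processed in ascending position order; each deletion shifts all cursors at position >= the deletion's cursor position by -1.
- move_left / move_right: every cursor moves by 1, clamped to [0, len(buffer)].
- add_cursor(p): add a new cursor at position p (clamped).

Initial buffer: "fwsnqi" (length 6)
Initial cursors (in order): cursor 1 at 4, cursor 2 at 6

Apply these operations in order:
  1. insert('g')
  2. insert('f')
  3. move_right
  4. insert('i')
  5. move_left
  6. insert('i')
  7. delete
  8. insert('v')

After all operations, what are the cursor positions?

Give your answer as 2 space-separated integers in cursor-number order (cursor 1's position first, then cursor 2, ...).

After op 1 (insert('g')): buffer="fwsngqig" (len 8), cursors c1@5 c2@8, authorship ....1..2
After op 2 (insert('f')): buffer="fwsngfqigf" (len 10), cursors c1@6 c2@10, authorship ....11..22
After op 3 (move_right): buffer="fwsngfqigf" (len 10), cursors c1@7 c2@10, authorship ....11..22
After op 4 (insert('i')): buffer="fwsngfqiigfi" (len 12), cursors c1@8 c2@12, authorship ....11.1.222
After op 5 (move_left): buffer="fwsngfqiigfi" (len 12), cursors c1@7 c2@11, authorship ....11.1.222
After op 6 (insert('i')): buffer="fwsngfqiiigfii" (len 14), cursors c1@8 c2@13, authorship ....11.11.2222
After op 7 (delete): buffer="fwsngfqiigfi" (len 12), cursors c1@7 c2@11, authorship ....11.1.222
After op 8 (insert('v')): buffer="fwsngfqviigfvi" (len 14), cursors c1@8 c2@13, authorship ....11.11.2222

Answer: 8 13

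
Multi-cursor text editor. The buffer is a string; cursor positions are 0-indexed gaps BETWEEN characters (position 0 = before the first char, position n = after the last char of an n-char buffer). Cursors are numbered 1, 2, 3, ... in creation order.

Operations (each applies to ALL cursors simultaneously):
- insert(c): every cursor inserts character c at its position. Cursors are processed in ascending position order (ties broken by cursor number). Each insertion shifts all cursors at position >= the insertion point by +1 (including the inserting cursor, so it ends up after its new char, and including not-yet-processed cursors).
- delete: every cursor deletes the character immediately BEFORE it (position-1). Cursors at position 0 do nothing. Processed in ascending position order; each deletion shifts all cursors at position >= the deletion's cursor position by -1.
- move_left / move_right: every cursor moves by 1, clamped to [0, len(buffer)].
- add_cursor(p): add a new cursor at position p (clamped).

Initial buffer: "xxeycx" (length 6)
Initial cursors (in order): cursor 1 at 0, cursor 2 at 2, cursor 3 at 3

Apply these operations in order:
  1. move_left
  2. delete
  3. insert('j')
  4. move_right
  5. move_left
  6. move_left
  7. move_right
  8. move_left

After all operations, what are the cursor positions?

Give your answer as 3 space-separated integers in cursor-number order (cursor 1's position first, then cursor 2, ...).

Answer: 2 2 2

Derivation:
After op 1 (move_left): buffer="xxeycx" (len 6), cursors c1@0 c2@1 c3@2, authorship ......
After op 2 (delete): buffer="eycx" (len 4), cursors c1@0 c2@0 c3@0, authorship ....
After op 3 (insert('j')): buffer="jjjeycx" (len 7), cursors c1@3 c2@3 c3@3, authorship 123....
After op 4 (move_right): buffer="jjjeycx" (len 7), cursors c1@4 c2@4 c3@4, authorship 123....
After op 5 (move_left): buffer="jjjeycx" (len 7), cursors c1@3 c2@3 c3@3, authorship 123....
After op 6 (move_left): buffer="jjjeycx" (len 7), cursors c1@2 c2@2 c3@2, authorship 123....
After op 7 (move_right): buffer="jjjeycx" (len 7), cursors c1@3 c2@3 c3@3, authorship 123....
After op 8 (move_left): buffer="jjjeycx" (len 7), cursors c1@2 c2@2 c3@2, authorship 123....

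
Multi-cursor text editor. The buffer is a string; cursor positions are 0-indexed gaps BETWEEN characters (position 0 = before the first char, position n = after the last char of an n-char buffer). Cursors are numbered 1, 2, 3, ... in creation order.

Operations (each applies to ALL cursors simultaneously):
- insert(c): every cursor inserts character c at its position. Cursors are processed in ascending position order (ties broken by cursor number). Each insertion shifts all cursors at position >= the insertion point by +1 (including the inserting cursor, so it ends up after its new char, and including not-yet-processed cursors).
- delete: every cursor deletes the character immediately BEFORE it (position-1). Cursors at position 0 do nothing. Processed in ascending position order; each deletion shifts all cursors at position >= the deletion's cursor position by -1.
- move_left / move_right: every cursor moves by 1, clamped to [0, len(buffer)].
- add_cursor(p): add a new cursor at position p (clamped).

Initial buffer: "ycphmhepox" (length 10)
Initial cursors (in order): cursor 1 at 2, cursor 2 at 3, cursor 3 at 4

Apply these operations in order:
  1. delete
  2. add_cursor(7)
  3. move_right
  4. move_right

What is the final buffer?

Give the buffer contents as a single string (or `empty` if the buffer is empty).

Answer: ymhepox

Derivation:
After op 1 (delete): buffer="ymhepox" (len 7), cursors c1@1 c2@1 c3@1, authorship .......
After op 2 (add_cursor(7)): buffer="ymhepox" (len 7), cursors c1@1 c2@1 c3@1 c4@7, authorship .......
After op 3 (move_right): buffer="ymhepox" (len 7), cursors c1@2 c2@2 c3@2 c4@7, authorship .......
After op 4 (move_right): buffer="ymhepox" (len 7), cursors c1@3 c2@3 c3@3 c4@7, authorship .......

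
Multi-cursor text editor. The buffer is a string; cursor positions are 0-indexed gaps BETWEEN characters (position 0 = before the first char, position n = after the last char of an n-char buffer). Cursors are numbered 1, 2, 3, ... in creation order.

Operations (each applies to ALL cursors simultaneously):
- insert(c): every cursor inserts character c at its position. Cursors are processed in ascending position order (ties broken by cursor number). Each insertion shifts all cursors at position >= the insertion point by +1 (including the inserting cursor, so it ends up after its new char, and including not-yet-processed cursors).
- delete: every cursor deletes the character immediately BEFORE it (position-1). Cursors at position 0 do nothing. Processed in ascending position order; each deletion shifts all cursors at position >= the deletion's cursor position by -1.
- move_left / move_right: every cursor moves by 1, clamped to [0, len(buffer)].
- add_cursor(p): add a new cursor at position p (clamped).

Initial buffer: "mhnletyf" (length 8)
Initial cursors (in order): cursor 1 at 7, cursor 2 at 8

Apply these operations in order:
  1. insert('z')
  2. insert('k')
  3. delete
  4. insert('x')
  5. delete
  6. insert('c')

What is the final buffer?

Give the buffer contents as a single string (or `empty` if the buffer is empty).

After op 1 (insert('z')): buffer="mhnletyzfz" (len 10), cursors c1@8 c2@10, authorship .......1.2
After op 2 (insert('k')): buffer="mhnletyzkfzk" (len 12), cursors c1@9 c2@12, authorship .......11.22
After op 3 (delete): buffer="mhnletyzfz" (len 10), cursors c1@8 c2@10, authorship .......1.2
After op 4 (insert('x')): buffer="mhnletyzxfzx" (len 12), cursors c1@9 c2@12, authorship .......11.22
After op 5 (delete): buffer="mhnletyzfz" (len 10), cursors c1@8 c2@10, authorship .......1.2
After op 6 (insert('c')): buffer="mhnletyzcfzc" (len 12), cursors c1@9 c2@12, authorship .......11.22

Answer: mhnletyzcfzc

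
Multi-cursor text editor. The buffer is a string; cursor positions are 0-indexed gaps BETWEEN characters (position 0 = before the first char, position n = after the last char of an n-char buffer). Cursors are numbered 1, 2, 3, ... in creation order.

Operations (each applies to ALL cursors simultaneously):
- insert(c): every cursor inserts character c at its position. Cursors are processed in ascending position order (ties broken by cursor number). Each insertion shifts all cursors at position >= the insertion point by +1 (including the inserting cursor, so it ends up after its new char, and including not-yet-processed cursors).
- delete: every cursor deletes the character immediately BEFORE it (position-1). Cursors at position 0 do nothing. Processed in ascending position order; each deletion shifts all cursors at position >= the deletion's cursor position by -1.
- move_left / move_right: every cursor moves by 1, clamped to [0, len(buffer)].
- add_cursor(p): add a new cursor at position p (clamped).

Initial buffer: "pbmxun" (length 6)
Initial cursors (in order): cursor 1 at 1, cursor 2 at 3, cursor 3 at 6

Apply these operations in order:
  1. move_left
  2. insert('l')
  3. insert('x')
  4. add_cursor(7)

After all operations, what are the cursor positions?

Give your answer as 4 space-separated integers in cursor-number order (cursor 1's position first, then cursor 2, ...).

Answer: 2 6 11 7

Derivation:
After op 1 (move_left): buffer="pbmxun" (len 6), cursors c1@0 c2@2 c3@5, authorship ......
After op 2 (insert('l')): buffer="lpblmxuln" (len 9), cursors c1@1 c2@4 c3@8, authorship 1..2...3.
After op 3 (insert('x')): buffer="lxpblxmxulxn" (len 12), cursors c1@2 c2@6 c3@11, authorship 11..22...33.
After op 4 (add_cursor(7)): buffer="lxpblxmxulxn" (len 12), cursors c1@2 c2@6 c4@7 c3@11, authorship 11..22...33.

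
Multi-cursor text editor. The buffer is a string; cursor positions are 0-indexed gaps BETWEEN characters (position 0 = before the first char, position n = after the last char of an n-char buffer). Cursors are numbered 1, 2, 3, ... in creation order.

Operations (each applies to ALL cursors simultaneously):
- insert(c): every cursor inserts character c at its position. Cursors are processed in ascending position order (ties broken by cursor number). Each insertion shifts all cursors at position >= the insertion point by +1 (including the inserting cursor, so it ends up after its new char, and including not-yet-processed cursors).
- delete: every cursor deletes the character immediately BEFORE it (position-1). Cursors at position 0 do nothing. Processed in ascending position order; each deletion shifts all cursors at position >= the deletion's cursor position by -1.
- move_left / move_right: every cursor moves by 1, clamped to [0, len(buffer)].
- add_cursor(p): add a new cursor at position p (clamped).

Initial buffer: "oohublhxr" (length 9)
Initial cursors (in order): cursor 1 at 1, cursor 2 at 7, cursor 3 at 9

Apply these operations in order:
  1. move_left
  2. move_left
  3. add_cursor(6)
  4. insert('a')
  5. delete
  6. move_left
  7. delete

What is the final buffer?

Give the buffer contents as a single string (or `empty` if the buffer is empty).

Answer: oohhxr

Derivation:
After op 1 (move_left): buffer="oohublhxr" (len 9), cursors c1@0 c2@6 c3@8, authorship .........
After op 2 (move_left): buffer="oohublhxr" (len 9), cursors c1@0 c2@5 c3@7, authorship .........
After op 3 (add_cursor(6)): buffer="oohublhxr" (len 9), cursors c1@0 c2@5 c4@6 c3@7, authorship .........
After op 4 (insert('a')): buffer="aoohubalahaxr" (len 13), cursors c1@1 c2@7 c4@9 c3@11, authorship 1.....2.4.3..
After op 5 (delete): buffer="oohublhxr" (len 9), cursors c1@0 c2@5 c4@6 c3@7, authorship .........
After op 6 (move_left): buffer="oohublhxr" (len 9), cursors c1@0 c2@4 c4@5 c3@6, authorship .........
After op 7 (delete): buffer="oohhxr" (len 6), cursors c1@0 c2@3 c3@3 c4@3, authorship ......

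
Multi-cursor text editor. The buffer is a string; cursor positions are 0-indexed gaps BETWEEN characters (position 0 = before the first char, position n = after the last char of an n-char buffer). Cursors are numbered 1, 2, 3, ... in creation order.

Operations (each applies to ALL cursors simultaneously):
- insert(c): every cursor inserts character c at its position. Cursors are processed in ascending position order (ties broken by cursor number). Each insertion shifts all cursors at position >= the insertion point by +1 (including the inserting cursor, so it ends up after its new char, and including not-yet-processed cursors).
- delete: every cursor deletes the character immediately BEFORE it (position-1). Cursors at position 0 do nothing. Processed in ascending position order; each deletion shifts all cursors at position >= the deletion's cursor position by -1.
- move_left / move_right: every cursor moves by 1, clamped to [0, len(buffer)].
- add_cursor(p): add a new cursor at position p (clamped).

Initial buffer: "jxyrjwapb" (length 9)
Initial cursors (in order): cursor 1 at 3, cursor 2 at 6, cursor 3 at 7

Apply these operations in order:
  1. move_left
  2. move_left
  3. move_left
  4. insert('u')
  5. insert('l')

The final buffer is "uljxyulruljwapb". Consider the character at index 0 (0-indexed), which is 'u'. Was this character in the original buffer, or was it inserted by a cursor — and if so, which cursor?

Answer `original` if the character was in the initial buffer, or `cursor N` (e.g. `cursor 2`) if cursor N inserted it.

Answer: cursor 1

Derivation:
After op 1 (move_left): buffer="jxyrjwapb" (len 9), cursors c1@2 c2@5 c3@6, authorship .........
After op 2 (move_left): buffer="jxyrjwapb" (len 9), cursors c1@1 c2@4 c3@5, authorship .........
After op 3 (move_left): buffer="jxyrjwapb" (len 9), cursors c1@0 c2@3 c3@4, authorship .........
After op 4 (insert('u')): buffer="ujxyurujwapb" (len 12), cursors c1@1 c2@5 c3@7, authorship 1...2.3.....
After op 5 (insert('l')): buffer="uljxyulruljwapb" (len 15), cursors c1@2 c2@7 c3@10, authorship 11...22.33.....
Authorship (.=original, N=cursor N): 1 1 . . . 2 2 . 3 3 . . . . .
Index 0: author = 1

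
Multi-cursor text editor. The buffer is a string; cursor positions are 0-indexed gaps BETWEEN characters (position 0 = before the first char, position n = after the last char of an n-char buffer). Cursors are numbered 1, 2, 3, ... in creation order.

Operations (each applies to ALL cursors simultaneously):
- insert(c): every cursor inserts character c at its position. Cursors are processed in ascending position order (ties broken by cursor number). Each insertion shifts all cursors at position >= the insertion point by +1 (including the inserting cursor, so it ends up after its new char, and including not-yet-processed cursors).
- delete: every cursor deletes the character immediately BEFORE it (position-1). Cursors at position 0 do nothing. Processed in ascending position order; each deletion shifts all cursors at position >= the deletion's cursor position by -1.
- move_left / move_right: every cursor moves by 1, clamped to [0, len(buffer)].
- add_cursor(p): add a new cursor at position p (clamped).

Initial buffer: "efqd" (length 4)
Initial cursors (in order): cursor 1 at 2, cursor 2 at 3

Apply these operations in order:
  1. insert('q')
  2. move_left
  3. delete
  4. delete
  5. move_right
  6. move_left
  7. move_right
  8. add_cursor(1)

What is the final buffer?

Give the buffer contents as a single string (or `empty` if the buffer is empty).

Answer: qd

Derivation:
After op 1 (insert('q')): buffer="efqqqd" (len 6), cursors c1@3 c2@5, authorship ..1.2.
After op 2 (move_left): buffer="efqqqd" (len 6), cursors c1@2 c2@4, authorship ..1.2.
After op 3 (delete): buffer="eqqd" (len 4), cursors c1@1 c2@2, authorship .12.
After op 4 (delete): buffer="qd" (len 2), cursors c1@0 c2@0, authorship 2.
After op 5 (move_right): buffer="qd" (len 2), cursors c1@1 c2@1, authorship 2.
After op 6 (move_left): buffer="qd" (len 2), cursors c1@0 c2@0, authorship 2.
After op 7 (move_right): buffer="qd" (len 2), cursors c1@1 c2@1, authorship 2.
After op 8 (add_cursor(1)): buffer="qd" (len 2), cursors c1@1 c2@1 c3@1, authorship 2.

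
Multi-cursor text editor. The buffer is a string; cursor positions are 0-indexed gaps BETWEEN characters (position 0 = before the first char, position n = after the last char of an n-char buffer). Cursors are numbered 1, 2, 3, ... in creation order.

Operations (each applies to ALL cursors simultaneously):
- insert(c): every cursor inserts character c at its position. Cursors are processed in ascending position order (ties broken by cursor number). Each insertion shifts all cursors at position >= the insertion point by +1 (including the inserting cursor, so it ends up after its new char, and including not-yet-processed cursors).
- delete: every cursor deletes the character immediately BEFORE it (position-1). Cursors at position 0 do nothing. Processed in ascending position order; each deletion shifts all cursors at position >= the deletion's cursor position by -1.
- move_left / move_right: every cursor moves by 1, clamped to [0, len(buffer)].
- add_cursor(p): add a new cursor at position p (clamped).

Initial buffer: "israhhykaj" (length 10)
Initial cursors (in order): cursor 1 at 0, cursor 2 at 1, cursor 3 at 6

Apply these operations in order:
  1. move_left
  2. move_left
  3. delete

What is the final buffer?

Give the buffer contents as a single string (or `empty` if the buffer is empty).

After op 1 (move_left): buffer="israhhykaj" (len 10), cursors c1@0 c2@0 c3@5, authorship ..........
After op 2 (move_left): buffer="israhhykaj" (len 10), cursors c1@0 c2@0 c3@4, authorship ..........
After op 3 (delete): buffer="isrhhykaj" (len 9), cursors c1@0 c2@0 c3@3, authorship .........

Answer: isrhhykaj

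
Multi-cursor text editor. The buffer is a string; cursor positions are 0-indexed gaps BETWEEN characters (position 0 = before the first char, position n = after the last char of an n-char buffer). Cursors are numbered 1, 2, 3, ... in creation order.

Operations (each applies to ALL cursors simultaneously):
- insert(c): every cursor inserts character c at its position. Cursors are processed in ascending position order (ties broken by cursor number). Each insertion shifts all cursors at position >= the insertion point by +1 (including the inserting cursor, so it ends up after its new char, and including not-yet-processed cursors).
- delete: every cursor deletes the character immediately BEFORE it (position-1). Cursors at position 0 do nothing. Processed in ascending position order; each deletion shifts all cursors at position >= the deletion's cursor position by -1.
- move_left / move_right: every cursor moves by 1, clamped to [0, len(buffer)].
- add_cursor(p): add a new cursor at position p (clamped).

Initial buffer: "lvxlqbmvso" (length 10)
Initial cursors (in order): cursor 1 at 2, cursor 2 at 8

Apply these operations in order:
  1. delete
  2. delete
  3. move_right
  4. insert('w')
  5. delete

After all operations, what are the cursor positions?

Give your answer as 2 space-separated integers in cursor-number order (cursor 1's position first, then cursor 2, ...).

After op 1 (delete): buffer="lxlqbmso" (len 8), cursors c1@1 c2@6, authorship ........
After op 2 (delete): buffer="xlqbso" (len 6), cursors c1@0 c2@4, authorship ......
After op 3 (move_right): buffer="xlqbso" (len 6), cursors c1@1 c2@5, authorship ......
After op 4 (insert('w')): buffer="xwlqbswo" (len 8), cursors c1@2 c2@7, authorship .1....2.
After op 5 (delete): buffer="xlqbso" (len 6), cursors c1@1 c2@5, authorship ......

Answer: 1 5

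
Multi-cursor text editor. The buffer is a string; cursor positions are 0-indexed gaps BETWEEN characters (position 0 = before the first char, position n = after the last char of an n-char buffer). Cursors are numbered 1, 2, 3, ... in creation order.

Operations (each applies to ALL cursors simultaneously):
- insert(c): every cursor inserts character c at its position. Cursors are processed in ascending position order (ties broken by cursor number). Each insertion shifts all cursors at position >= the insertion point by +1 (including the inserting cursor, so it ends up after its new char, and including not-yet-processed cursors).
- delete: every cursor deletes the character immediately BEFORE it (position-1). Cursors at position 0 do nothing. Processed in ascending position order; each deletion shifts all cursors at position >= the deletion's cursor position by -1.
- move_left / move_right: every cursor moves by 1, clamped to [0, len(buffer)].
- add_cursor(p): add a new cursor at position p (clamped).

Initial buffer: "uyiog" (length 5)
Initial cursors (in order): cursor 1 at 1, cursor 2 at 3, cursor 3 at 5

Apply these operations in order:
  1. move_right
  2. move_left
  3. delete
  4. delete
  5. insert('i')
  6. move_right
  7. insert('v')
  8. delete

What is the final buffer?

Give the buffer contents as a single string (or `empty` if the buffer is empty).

Answer: iiig

Derivation:
After op 1 (move_right): buffer="uyiog" (len 5), cursors c1@2 c2@4 c3@5, authorship .....
After op 2 (move_left): buffer="uyiog" (len 5), cursors c1@1 c2@3 c3@4, authorship .....
After op 3 (delete): buffer="yg" (len 2), cursors c1@0 c2@1 c3@1, authorship ..
After op 4 (delete): buffer="g" (len 1), cursors c1@0 c2@0 c3@0, authorship .
After op 5 (insert('i')): buffer="iiig" (len 4), cursors c1@3 c2@3 c3@3, authorship 123.
After op 6 (move_right): buffer="iiig" (len 4), cursors c1@4 c2@4 c3@4, authorship 123.
After op 7 (insert('v')): buffer="iiigvvv" (len 7), cursors c1@7 c2@7 c3@7, authorship 123.123
After op 8 (delete): buffer="iiig" (len 4), cursors c1@4 c2@4 c3@4, authorship 123.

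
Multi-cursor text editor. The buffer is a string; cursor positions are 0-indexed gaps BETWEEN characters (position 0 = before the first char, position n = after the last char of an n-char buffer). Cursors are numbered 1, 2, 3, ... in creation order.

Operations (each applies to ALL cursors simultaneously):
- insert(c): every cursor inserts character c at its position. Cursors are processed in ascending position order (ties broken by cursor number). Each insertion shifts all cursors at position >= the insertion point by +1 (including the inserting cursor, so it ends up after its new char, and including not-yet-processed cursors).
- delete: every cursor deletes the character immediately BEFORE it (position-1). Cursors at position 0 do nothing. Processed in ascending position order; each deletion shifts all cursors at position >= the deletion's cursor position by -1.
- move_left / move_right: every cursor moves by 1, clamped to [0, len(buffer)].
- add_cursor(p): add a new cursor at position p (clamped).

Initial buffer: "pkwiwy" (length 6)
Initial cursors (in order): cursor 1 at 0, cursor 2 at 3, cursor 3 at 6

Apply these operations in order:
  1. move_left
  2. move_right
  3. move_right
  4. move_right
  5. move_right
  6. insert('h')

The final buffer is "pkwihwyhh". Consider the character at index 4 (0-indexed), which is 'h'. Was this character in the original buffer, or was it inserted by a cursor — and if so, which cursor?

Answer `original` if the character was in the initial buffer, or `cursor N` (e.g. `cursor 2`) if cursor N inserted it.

After op 1 (move_left): buffer="pkwiwy" (len 6), cursors c1@0 c2@2 c3@5, authorship ......
After op 2 (move_right): buffer="pkwiwy" (len 6), cursors c1@1 c2@3 c3@6, authorship ......
After op 3 (move_right): buffer="pkwiwy" (len 6), cursors c1@2 c2@4 c3@6, authorship ......
After op 4 (move_right): buffer="pkwiwy" (len 6), cursors c1@3 c2@5 c3@6, authorship ......
After op 5 (move_right): buffer="pkwiwy" (len 6), cursors c1@4 c2@6 c3@6, authorship ......
After op 6 (insert('h')): buffer="pkwihwyhh" (len 9), cursors c1@5 c2@9 c3@9, authorship ....1..23
Authorship (.=original, N=cursor N): . . . . 1 . . 2 3
Index 4: author = 1

Answer: cursor 1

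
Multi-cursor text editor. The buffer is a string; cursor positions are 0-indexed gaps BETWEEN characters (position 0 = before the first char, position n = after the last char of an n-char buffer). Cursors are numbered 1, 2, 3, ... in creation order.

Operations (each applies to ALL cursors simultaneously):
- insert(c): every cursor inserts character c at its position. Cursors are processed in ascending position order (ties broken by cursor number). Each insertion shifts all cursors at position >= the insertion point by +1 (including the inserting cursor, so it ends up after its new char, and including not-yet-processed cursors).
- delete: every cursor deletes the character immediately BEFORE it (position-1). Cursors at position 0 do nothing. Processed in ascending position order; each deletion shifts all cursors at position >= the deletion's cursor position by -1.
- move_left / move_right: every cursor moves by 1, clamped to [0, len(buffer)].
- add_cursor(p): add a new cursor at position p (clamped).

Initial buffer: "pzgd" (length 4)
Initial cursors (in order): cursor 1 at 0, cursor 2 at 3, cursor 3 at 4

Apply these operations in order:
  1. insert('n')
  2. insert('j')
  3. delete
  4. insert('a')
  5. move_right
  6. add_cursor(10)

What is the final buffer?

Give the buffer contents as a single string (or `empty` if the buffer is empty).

After op 1 (insert('n')): buffer="npzgndn" (len 7), cursors c1@1 c2@5 c3@7, authorship 1...2.3
After op 2 (insert('j')): buffer="njpzgnjdnj" (len 10), cursors c1@2 c2@7 c3@10, authorship 11...22.33
After op 3 (delete): buffer="npzgndn" (len 7), cursors c1@1 c2@5 c3@7, authorship 1...2.3
After op 4 (insert('a')): buffer="napzgnadna" (len 10), cursors c1@2 c2@7 c3@10, authorship 11...22.33
After op 5 (move_right): buffer="napzgnadna" (len 10), cursors c1@3 c2@8 c3@10, authorship 11...22.33
After op 6 (add_cursor(10)): buffer="napzgnadna" (len 10), cursors c1@3 c2@8 c3@10 c4@10, authorship 11...22.33

Answer: napzgnadna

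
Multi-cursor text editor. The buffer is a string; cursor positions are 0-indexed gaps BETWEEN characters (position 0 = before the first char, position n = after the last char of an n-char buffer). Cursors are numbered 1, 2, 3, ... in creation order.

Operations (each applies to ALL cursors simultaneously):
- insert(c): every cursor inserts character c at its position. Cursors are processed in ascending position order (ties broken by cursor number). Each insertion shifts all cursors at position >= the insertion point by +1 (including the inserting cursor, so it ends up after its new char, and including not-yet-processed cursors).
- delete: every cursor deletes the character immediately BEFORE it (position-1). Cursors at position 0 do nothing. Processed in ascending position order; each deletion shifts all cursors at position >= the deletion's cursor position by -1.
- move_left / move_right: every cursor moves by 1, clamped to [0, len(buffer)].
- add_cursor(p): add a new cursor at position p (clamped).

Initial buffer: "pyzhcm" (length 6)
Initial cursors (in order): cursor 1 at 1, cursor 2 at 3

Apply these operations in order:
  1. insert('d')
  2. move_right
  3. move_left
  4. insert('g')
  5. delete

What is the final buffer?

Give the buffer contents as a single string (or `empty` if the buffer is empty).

After op 1 (insert('d')): buffer="pdyzdhcm" (len 8), cursors c1@2 c2@5, authorship .1..2...
After op 2 (move_right): buffer="pdyzdhcm" (len 8), cursors c1@3 c2@6, authorship .1..2...
After op 3 (move_left): buffer="pdyzdhcm" (len 8), cursors c1@2 c2@5, authorship .1..2...
After op 4 (insert('g')): buffer="pdgyzdghcm" (len 10), cursors c1@3 c2@7, authorship .11..22...
After op 5 (delete): buffer="pdyzdhcm" (len 8), cursors c1@2 c2@5, authorship .1..2...

Answer: pdyzdhcm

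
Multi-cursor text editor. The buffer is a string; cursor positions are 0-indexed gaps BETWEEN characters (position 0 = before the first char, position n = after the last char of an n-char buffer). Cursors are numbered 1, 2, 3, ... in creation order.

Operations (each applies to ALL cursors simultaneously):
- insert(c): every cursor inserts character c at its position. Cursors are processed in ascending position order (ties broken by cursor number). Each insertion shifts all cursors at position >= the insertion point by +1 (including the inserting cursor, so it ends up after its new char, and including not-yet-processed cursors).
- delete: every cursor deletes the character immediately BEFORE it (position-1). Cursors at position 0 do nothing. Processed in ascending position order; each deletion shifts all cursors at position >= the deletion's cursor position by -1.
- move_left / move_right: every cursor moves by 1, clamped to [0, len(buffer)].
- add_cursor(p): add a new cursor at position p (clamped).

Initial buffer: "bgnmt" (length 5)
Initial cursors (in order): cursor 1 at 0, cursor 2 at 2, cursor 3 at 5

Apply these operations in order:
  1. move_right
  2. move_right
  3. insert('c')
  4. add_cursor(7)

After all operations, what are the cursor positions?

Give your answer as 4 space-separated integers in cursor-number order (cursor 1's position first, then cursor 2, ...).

Answer: 3 6 8 7

Derivation:
After op 1 (move_right): buffer="bgnmt" (len 5), cursors c1@1 c2@3 c3@5, authorship .....
After op 2 (move_right): buffer="bgnmt" (len 5), cursors c1@2 c2@4 c3@5, authorship .....
After op 3 (insert('c')): buffer="bgcnmctc" (len 8), cursors c1@3 c2@6 c3@8, authorship ..1..2.3
After op 4 (add_cursor(7)): buffer="bgcnmctc" (len 8), cursors c1@3 c2@6 c4@7 c3@8, authorship ..1..2.3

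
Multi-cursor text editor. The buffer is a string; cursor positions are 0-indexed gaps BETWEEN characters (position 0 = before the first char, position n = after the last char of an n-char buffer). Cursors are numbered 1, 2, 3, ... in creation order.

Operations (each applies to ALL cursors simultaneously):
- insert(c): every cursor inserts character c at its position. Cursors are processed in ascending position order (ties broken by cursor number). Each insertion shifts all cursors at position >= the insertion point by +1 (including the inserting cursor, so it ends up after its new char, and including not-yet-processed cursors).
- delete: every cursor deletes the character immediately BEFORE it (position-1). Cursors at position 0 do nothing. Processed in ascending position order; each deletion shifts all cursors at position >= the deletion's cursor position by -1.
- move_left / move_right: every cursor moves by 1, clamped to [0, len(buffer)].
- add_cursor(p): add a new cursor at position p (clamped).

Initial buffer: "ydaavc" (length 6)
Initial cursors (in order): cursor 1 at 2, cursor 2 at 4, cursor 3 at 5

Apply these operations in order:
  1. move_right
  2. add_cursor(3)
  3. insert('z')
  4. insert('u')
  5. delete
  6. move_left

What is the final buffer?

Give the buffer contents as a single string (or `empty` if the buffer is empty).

Answer: ydazzavzcz

Derivation:
After op 1 (move_right): buffer="ydaavc" (len 6), cursors c1@3 c2@5 c3@6, authorship ......
After op 2 (add_cursor(3)): buffer="ydaavc" (len 6), cursors c1@3 c4@3 c2@5 c3@6, authorship ......
After op 3 (insert('z')): buffer="ydazzavzcz" (len 10), cursors c1@5 c4@5 c2@8 c3@10, authorship ...14..2.3
After op 4 (insert('u')): buffer="ydazzuuavzuczu" (len 14), cursors c1@7 c4@7 c2@11 c3@14, authorship ...1414..22.33
After op 5 (delete): buffer="ydazzavzcz" (len 10), cursors c1@5 c4@5 c2@8 c3@10, authorship ...14..2.3
After op 6 (move_left): buffer="ydazzavzcz" (len 10), cursors c1@4 c4@4 c2@7 c3@9, authorship ...14..2.3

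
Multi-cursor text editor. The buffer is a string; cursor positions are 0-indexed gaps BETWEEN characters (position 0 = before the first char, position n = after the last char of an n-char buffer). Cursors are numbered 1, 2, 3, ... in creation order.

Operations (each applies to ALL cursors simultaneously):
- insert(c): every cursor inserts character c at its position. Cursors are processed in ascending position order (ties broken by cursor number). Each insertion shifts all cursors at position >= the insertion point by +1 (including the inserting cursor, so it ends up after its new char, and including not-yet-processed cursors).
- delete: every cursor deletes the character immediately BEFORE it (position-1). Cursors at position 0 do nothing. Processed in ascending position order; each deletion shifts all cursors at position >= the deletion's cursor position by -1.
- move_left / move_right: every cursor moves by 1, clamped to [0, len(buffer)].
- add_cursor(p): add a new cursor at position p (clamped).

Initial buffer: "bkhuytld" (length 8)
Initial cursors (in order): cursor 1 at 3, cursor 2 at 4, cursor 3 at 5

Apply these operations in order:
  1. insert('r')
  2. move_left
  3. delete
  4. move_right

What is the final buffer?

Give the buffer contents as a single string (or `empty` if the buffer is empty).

After op 1 (insert('r')): buffer="bkhruryrtld" (len 11), cursors c1@4 c2@6 c3@8, authorship ...1.2.3...
After op 2 (move_left): buffer="bkhruryrtld" (len 11), cursors c1@3 c2@5 c3@7, authorship ...1.2.3...
After op 3 (delete): buffer="bkrrrtld" (len 8), cursors c1@2 c2@3 c3@4, authorship ..123...
After op 4 (move_right): buffer="bkrrrtld" (len 8), cursors c1@3 c2@4 c3@5, authorship ..123...

Answer: bkrrrtld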